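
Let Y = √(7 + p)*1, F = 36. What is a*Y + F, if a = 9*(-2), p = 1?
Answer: 36 - 36*√2 ≈ -14.912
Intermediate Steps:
Y = 2*√2 (Y = √(7 + 1)*1 = √8*1 = (2*√2)*1 = 2*√2 ≈ 2.8284)
a = -18
a*Y + F = -36*√2 + 36 = 36 - 36*√2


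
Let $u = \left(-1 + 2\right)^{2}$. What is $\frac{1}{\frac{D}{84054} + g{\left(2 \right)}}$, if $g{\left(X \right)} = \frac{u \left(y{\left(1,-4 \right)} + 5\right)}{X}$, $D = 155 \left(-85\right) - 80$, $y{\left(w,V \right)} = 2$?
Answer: $\frac{42027}{140467} \approx 0.29919$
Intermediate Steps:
$D = -13255$ ($D = -13175 - 80 = -13255$)
$u = 1$ ($u = 1^{2} = 1$)
$g{\left(X \right)} = \frac{7}{X}$ ($g{\left(X \right)} = \frac{1 \left(2 + 5\right)}{X} = \frac{1 \cdot 7}{X} = \frac{7}{X}$)
$\frac{1}{\frac{D}{84054} + g{\left(2 \right)}} = \frac{1}{- \frac{13255}{84054} + \frac{7}{2}} = \frac{1}{\frac{140467}{42027}} = \frac{42027}{140467}$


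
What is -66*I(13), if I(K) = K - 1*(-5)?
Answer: -1188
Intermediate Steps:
I(K) = 5 + K (I(K) = K + 5 = 5 + K)
-66*I(13) = -66*(5 + 13) = -66*18 = -1188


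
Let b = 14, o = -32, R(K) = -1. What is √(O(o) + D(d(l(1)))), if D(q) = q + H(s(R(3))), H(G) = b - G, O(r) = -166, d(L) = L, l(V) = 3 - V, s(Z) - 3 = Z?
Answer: 2*I*√38 ≈ 12.329*I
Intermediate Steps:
s(Z) = 3 + Z
H(G) = 14 - G
D(q) = 12 + q (D(q) = q + (14 - (3 - 1)) = q + (14 - 1*2) = q + (14 - 2) = q + 12 = 12 + q)
√(O(o) + D(d(l(1)))) = √(-166 + (12 + (3 - 1*1))) = √(-166 + (12 + (3 - 1))) = √(-166 + (12 + 2)) = √(-166 + 14) = √(-152) = 2*I*√38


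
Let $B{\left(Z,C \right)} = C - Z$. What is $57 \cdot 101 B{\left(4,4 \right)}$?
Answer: $0$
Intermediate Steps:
$57 \cdot 101 B{\left(4,4 \right)} = 57 \cdot 101 \left(4 - 4\right) = 5757 \left(4 - 4\right) = 5757 \cdot 0 = 0$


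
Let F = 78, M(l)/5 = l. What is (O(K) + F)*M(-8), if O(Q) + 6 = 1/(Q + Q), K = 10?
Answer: -2882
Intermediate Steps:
M(l) = 5*l
O(Q) = -6 + 1/(2*Q) (O(Q) = -6 + 1/(Q + Q) = -6 + 1/(2*Q))
(O(K) + F)*M(-8) = ((-6 + (½)/10) + 78)*(5*(-8)) = ((-6 + (½)*(⅒)) + 78)*(-40) = ((-6 + 1/20) + 78)*(-40) = (-119/20 + 78)*(-40) = (1441/20)*(-40) = -2882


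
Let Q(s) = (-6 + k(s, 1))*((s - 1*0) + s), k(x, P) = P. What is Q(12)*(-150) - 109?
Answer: 17891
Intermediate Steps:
Q(s) = -10*s (Q(s) = (-6 + 1)*((s - 1*0) + s) = -5*((s + 0) + s) = -5*(s + s) = -10*s)
Q(12)*(-150) - 109 = -10*12*(-150) - 109 = -120*(-150) - 109 = 18000 - 109 = 17891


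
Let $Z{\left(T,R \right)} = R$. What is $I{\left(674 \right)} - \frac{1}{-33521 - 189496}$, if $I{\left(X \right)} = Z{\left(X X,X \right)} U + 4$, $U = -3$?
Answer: $- \frac{450048305}{223017} \approx -2018.0$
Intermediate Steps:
$I{\left(X \right)} = 4 - 3 X$ ($I{\left(X \right)} = X \left(-3\right) + 4 = - 3 X + 4 = 4 - 3 X$)
$I{\left(674 \right)} - \frac{1}{-33521 - 189496} = \left(4 - 2022\right) - \frac{1}{-33521 - 189496} = \left(4 - 2022\right) - \frac{1}{-223017} = -2018 - - \frac{1}{223017} = -2018 + \frac{1}{223017} = - \frac{450048305}{223017}$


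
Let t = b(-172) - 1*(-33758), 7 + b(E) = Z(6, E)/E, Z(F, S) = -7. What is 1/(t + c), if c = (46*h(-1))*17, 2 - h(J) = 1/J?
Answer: 172/6208691 ≈ 2.7703e-5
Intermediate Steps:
h(J) = 2 - 1/J
b(E) = -7 - 7/E
t = 5805179/172 (t = (-7 - 7/(-172)) - 1*(-33758) = (-7 - 7*(-1/172)) + 33758 = (-7 + 7/172) + 33758 = -1197/172 + 33758 = 5805179/172 ≈ 33751.)
c = 2346 (c = (46*(2 - 1/(-1)))*17 = (46*(2 - 1*(-1)))*17 = (46*(2 + 1))*17 = (46*3)*17 = 138*17 = 2346)
1/(t + c) = 1/(5805179/172 + 2346) = 1/(6208691/172) = 172/6208691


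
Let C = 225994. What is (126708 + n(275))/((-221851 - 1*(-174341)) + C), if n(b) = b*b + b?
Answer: 50652/44621 ≈ 1.1352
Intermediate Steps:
n(b) = b + b² (n(b) = b² + b = b + b²)
(126708 + n(275))/((-221851 - 1*(-174341)) + C) = (126708 + 275*(1 + 275))/((-221851 - 1*(-174341)) + 225994) = (126708 + 275*276)/((-221851 + 174341) + 225994) = (126708 + 75900)/(-47510 + 225994) = 202608/178484 = 202608*(1/178484) = 50652/44621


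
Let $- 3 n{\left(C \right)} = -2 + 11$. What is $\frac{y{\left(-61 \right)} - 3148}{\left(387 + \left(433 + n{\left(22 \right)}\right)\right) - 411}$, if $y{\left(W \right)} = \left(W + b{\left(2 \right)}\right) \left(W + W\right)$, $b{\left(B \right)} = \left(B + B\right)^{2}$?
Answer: $\frac{1171}{203} \approx 5.7685$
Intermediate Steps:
$b{\left(B \right)} = 4 B^{2}$ ($b{\left(B \right)} = \left(2 B\right)^{2} = 4 B^{2}$)
$y{\left(W \right)} = 2 W \left(16 + W\right)$ ($y{\left(W \right)} = \left(W + 4 \cdot 2^{2}\right) \left(W + W\right) = \left(W + 4 \cdot 4\right) 2 W = \left(W + 16\right) 2 W = \left(16 + W\right) 2 W = 2 W \left(16 + W\right)$)
$n{\left(C \right)} = -3$ ($n{\left(C \right)} = - \frac{-2 + 11}{3} = \left(- \frac{1}{3}\right) 9 = -3$)
$\frac{y{\left(-61 \right)} - 3148}{\left(387 + \left(433 + n{\left(22 \right)}\right)\right) - 411} = \frac{2 \left(-61\right) \left(16 - 61\right) - 3148}{\left(387 + \left(433 - 3\right)\right) - 411} = \frac{2 \left(-61\right) \left(-45\right) - 3148}{\left(387 + 430\right) - 411} = \frac{5490 - 3148}{817 - 411} = \frac{2342}{406} = 2342 \cdot \frac{1}{406} = \frac{1171}{203}$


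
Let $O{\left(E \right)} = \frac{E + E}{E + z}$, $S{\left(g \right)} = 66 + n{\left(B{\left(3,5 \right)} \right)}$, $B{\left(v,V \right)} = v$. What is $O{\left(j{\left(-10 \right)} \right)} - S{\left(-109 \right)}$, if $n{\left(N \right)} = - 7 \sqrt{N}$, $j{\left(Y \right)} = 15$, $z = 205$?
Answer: $- \frac{1449}{22} + 7 \sqrt{3} \approx -53.739$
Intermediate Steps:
$S{\left(g \right)} = 66 - 7 \sqrt{3}$
$O{\left(E \right)} = \frac{2 E}{205 + E}$ ($O{\left(E \right)} = \frac{E + E}{E + 205} = \frac{2 E}{205 + E}$)
$O{\left(j{\left(-10 \right)} \right)} - S{\left(-109 \right)} = 2 \cdot 15 \frac{1}{205 + 15} - \left(66 - 7 \sqrt{3}\right) = 2 \cdot 15 \cdot \frac{1}{220} - \left(66 - 7 \sqrt{3}\right) = \frac{3}{22} - \left(66 - 7 \sqrt{3}\right) = - \frac{1449}{22} + 7 \sqrt{3}$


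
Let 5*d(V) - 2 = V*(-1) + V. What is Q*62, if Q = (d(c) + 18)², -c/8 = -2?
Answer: 524768/25 ≈ 20991.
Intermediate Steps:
c = 16 (c = -8*(-2) = 16)
d(V) = ⅖ (d(V) = ⅖ + (V*(-1) + V)/5 = ⅖ + (-V + V)/5 = ⅖ + (⅕)*0 = ⅖ + 0 = ⅖)
Q = 8464/25 (Q = (⅖ + 18)² = (92/5)² = 8464/25 ≈ 338.56)
Q*62 = (8464/25)*62 = 524768/25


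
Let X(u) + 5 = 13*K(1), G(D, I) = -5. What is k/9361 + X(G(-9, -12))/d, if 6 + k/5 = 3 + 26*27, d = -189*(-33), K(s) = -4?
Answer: 644386/1769229 ≈ 0.36422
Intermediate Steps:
d = 6237
X(u) = -57 (X(u) = -5 + 13*(-4) = -5 - 52 = -57)
k = 3495 (k = -30 + 5*(3 + 26*27) = -30 + 5*(3 + 702) = -30 + 5*705 = -30 + 3525 = 3495)
k/9361 + X(G(-9, -12))/d = 3495/9361 - 57/6237 = 3495*(1/9361) - 57*1/6237 = 3495/9361 - 19/2079 = 644386/1769229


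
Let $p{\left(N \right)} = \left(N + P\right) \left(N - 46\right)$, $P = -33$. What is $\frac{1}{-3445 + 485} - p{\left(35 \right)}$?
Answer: $\frac{65119}{2960} \approx 22.0$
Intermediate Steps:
$p{\left(N \right)} = \left(-46 + N\right) \left(-33 + N\right)$ ($p{\left(N \right)} = \left(N - 33\right) \left(N - 46\right) = \left(-33 + N\right) \left(-46 + N\right) = \left(-46 + N\right) \left(-33 + N\right)$)
$\frac{1}{-3445 + 485} - p{\left(35 \right)} = \frac{1}{-3445 + 485} - \left(1518 + 35^{2} - 2765\right) = \frac{1}{-2960} - \left(1518 + 1225 - 2765\right) = - \frac{1}{2960} - -22 = - \frac{1}{2960} + 22 = \frac{65119}{2960}$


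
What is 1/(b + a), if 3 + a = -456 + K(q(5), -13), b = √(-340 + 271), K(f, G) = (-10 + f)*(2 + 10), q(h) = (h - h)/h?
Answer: -193/111770 - I*√69/335310 ≈ -0.0017268 - 2.4773e-5*I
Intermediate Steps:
q(h) = 0 (q(h) = 0/h = 0)
K(f, G) = -120 + 12*f (K(f, G) = (-10 + f)*12 = -120 + 12*f)
b = I*√69 (b = √(-69) = I*√69 ≈ 8.3066*I)
a = -579 (a = -3 + (-456 + (-120 + 12*0)) = -3 + (-456 + (-120 + 0)) = -3 + (-456 - 120) = -3 - 576 = -579)
1/(b + a) = 1/(I*√69 - 579) = 1/(-579 + I*√69)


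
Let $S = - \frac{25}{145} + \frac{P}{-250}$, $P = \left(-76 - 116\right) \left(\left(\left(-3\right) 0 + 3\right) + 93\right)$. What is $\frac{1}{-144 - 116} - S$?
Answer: $- \frac{13865953}{188500} \approx -73.559$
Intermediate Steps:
$P = -18432$ ($P = - 192 \left(\left(0 + 3\right) + 93\right) = - 192 \left(3 + 93\right) = \left(-192\right) 96 = -18432$)
$S = \frac{266639}{3625}$ ($S = - \frac{25}{145} - \frac{18432}{-250} = \left(-25\right) \frac{1}{145} - - \frac{9216}{125} = - \frac{5}{29} + \frac{9216}{125} = \frac{266639}{3625} \approx 73.556$)
$\frac{1}{-144 - 116} - S = \frac{1}{-144 - 116} - \frac{266639}{3625} = \frac{1}{-260} - \frac{266639}{3625} = - \frac{1}{260} - \frac{266639}{3625} = - \frac{13865953}{188500}$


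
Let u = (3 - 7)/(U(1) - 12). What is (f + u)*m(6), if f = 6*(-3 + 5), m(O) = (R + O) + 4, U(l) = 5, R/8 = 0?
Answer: 880/7 ≈ 125.71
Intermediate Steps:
R = 0 (R = 8*0 = 0)
m(O) = 4 + O (m(O) = (0 + O) + 4 = O + 4 = 4 + O)
u = 4/7 (u = (3 - 7)/(5 - 12) = -4/(-7) = -4*(-⅐) = 4/7 ≈ 0.57143)
f = 12 (f = 6*2 = 12)
(f + u)*m(6) = (12 + 4/7)*(4 + 6) = (88/7)*10 = 880/7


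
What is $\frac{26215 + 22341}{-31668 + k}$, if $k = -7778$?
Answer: $- \frac{24278}{19723} \approx -1.2309$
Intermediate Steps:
$\frac{26215 + 22341}{-31668 + k} = \frac{26215 + 22341}{-31668 - 7778} = \frac{48556}{-39446} = 48556 \left(- \frac{1}{39446}\right) = - \frac{24278}{19723}$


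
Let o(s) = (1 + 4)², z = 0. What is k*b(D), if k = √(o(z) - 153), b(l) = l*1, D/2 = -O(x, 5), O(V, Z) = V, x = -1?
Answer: 16*I*√2 ≈ 22.627*I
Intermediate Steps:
D = 2 (D = 2*(-1*(-1)) = 2*1 = 2)
b(l) = l
o(s) = 25 (o(s) = 5² = 25)
k = 8*I*√2 (k = √(25 - 153) = √(-128) = 8*I*√2 ≈ 11.314*I)
k*b(D) = (8*I*√2)*2 = 16*I*√2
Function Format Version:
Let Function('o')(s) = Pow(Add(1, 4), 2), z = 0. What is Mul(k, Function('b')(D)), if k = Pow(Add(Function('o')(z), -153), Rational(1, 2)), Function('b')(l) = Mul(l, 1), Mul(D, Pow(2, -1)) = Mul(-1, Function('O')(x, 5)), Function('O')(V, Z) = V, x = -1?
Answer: Mul(16, I, Pow(2, Rational(1, 2))) ≈ Mul(22.627, I)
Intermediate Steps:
D = 2 (D = Mul(2, Mul(-1, -1)) = Mul(2, 1) = 2)
Function('b')(l) = l
Function('o')(s) = 25 (Function('o')(s) = Pow(5, 2) = 25)
k = Mul(8, I, Pow(2, Rational(1, 2))) (k = Pow(Add(25, -153), Rational(1, 2)) = Pow(-128, Rational(1, 2)) = Mul(8, I, Pow(2, Rational(1, 2))) ≈ Mul(11.314, I))
Mul(k, Function('b')(D)) = Mul(Mul(8, I, Pow(2, Rational(1, 2))), 2) = Mul(16, I, Pow(2, Rational(1, 2)))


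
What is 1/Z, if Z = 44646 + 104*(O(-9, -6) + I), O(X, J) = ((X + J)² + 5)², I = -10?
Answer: 1/5545206 ≈ 1.8034e-7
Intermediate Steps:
O(X, J) = (5 + (J + X)²)² (O(X, J) = ((J + X)² + 5)² = (5 + (J + X)²)²)
Z = 5545206 (Z = 44646 + 104*((5 + (-6 - 9)²)² - 10) = 44646 + 104*((5 + (-15)²)² - 10) = 44646 + 104*((5 + 225)² - 10) = 44646 + 104*(230² - 10) = 44646 + 104*(52900 - 10) = 44646 + 104*52890 = 44646 + 5500560 = 5545206)
1/Z = 1/5545206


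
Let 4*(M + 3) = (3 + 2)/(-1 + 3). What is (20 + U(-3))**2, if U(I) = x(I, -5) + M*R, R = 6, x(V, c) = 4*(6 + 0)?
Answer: 14161/16 ≈ 885.06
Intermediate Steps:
x(V, c) = 24 (x(V, c) = 4*6 = 24)
M = -19/8 (M = -3 + ((3 + 2)/(-1 + 3))/4 = -3 + (5/2)/4 = -3 + (5*(1/2))/4 = -3 + (1/4)*(5/2) = -3 + 5/8 = -19/8 ≈ -2.3750)
U(I) = 39/4 (U(I) = 24 - 19/8*6 = 24 - 57/4 = 39/4)
(20 + U(-3))**2 = (20 + 39/4)**2 = (119/4)**2 = 14161/16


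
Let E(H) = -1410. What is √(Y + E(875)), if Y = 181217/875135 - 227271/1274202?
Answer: I*√194802457624753376025016530/371699589090 ≈ 37.55*I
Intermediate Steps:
Y = 10671419083/371699589090 (Y = 181217*(1/875135) - 227271*1/1274202 = 181217/875135 - 75757/424734 = 10671419083/371699589090 ≈ 0.028710)
√(Y + E(875)) = √(10671419083/371699589090 - 1410) = √(-524085749197817/371699589090) = I*√194802457624753376025016530/371699589090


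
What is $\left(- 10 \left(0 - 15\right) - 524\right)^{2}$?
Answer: $139876$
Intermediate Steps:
$\left(- 10 \left(0 - 15\right) - 524\right)^{2} = \left(\left(-10\right) \left(-15\right) - 524\right)^{2} = \left(150 - 524\right)^{2} = \left(-374\right)^{2} = 139876$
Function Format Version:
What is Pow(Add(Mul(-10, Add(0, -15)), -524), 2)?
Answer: 139876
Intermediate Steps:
Pow(Add(Mul(-10, Add(0, -15)), -524), 2) = Pow(Add(Mul(-10, -15), -524), 2) = Pow(Add(150, -524), 2) = Pow(-374, 2) = 139876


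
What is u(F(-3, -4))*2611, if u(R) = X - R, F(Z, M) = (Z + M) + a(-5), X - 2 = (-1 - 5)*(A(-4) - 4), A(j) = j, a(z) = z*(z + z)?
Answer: 18277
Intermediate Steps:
a(z) = 2*z**2 (a(z) = z*(2*z) = 2*z**2)
X = 50 (X = 2 + (-1 - 5)*(-4 - 4) = 2 - 6*(-8) = 2 + 48 = 50)
F(Z, M) = 50 + M + Z (F(Z, M) = (Z + M) + 2*(-5)**2 = (M + Z) + 2*25 = (M + Z) + 50 = 50 + M + Z)
u(R) = 50 - R
u(F(-3, -4))*2611 = (50 - (50 - 4 - 3))*2611 = (50 - 1*43)*2611 = (50 - 43)*2611 = 7*2611 = 18277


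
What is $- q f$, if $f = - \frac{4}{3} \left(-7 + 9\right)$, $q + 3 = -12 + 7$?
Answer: $- \frac{64}{3} \approx -21.333$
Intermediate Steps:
$q = -8$ ($q = -3 + \left(-12 + 7\right) = -3 - 5 = -8$)
$f = - \frac{8}{3}$ ($f = \left(-4\right) \frac{1}{3} \cdot 2 = \left(- \frac{4}{3}\right) 2 = - \frac{8}{3} \approx -2.6667$)
$- q f = \left(-1\right) \left(-8\right) \left(- \frac{8}{3}\right) = 8 \left(- \frac{8}{3}\right) = - \frac{64}{3}$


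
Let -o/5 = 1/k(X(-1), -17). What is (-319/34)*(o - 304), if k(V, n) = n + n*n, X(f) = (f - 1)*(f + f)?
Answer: 26379067/9248 ≈ 2852.4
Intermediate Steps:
X(f) = 2*f*(-1 + f) (X(f) = (-1 + f)*(2*f) = 2*f*(-1 + f))
k(V, n) = n + n²
o = -5/272 (o = -5*(-1/(17*(1 - 17))) = -5/((-17*(-16))) = -5/272 ≈ -0.018382)
(-319/34)*(o - 304) = (-319/34)*(-5/272 - 304) = -319*1/34*(-82693/272) = -319/34*(-82693/272) = 26379067/9248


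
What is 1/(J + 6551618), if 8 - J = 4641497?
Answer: 1/1910129 ≈ 5.2353e-7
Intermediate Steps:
J = -4641489 (J = 8 - 1*4641497 = 8 - 4641497 = -4641489)
1/(J + 6551618) = 1/(-4641489 + 6551618) = 1/1910129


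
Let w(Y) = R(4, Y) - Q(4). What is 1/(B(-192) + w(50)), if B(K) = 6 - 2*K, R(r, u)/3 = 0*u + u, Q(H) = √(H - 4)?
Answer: 1/540 ≈ 0.0018519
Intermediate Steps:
Q(H) = √(-4 + H)
R(r, u) = 3*u (R(r, u) = 3*(0*u + u) = 3*(0 + u) = 3*u)
w(Y) = 3*Y (w(Y) = 3*Y - √(-4 + 4) = 3*Y - √0 = 3*Y - 1*0 = 3*Y + 0 = 3*Y)
1/(B(-192) + w(50)) = 1/((6 - 2*(-192)) + 3*50) = 1/((6 + 384) + 150) = 1/(390 + 150) = 1/540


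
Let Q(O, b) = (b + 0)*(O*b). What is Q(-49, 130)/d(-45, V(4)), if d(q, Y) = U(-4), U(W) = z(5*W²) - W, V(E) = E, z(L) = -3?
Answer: -828100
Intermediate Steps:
U(W) = -3 - W
d(q, Y) = 1 (d(q, Y) = -3 - 1*(-4) = -3 + 4 = 1)
Q(O, b) = O*b² (Q(O, b) = b*(O*b) = O*b²)
Q(-49, 130)/d(-45, V(4)) = -49*130²/1 = -49*16900*1 = -828100*1 = -828100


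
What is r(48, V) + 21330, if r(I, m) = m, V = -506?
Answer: 20824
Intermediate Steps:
r(48, V) + 21330 = -506 + 21330 = 20824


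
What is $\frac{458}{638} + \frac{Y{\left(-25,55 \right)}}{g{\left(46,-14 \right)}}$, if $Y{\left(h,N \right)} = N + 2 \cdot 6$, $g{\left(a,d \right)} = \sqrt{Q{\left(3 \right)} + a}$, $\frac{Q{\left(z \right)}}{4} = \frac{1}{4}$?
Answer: $\frac{229}{319} + \frac{67 \sqrt{47}}{47} \approx 10.491$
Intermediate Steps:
$Q{\left(z \right)} = 1$ ($Q{\left(z \right)} = \frac{4}{4} = 4 \cdot \frac{1}{4} = 1$)
$g{\left(a,d \right)} = \sqrt{1 + a}$
$Y{\left(h,N \right)} = 12 + N$ ($Y{\left(h,N \right)} = N + 12 = 12 + N$)
$\frac{458}{638} + \frac{Y{\left(-25,55 \right)}}{g{\left(46,-14 \right)}} = \frac{458}{638} + \frac{12 + 55}{\sqrt{1 + 46}} = 458 \cdot \frac{1}{638} + \frac{67}{\sqrt{47}} = \frac{229}{319} + 67 \frac{\sqrt{47}}{47} = \frac{229}{319} + \frac{67 \sqrt{47}}{47}$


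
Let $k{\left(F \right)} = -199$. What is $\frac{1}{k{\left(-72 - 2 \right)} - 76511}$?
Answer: $- \frac{1}{76710} \approx -1.3036 \cdot 10^{-5}$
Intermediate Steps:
$\frac{1}{k{\left(-72 - 2 \right)} - 76511} = \frac{1}{-199 - 76511} = \frac{1}{-76710} = - \frac{1}{76710}$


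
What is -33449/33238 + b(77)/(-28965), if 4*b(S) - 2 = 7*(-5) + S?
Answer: -969215903/962738670 ≈ -1.0067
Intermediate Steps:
b(S) = -33/4 + S/4 (b(S) = ½ + (7*(-5) + S)/4 = ½ + (-35 + S)/4 = ½ + (-35/4 + S/4) = -33/4 + S/4)
-33449/33238 + b(77)/(-28965) = -33449/33238 + (-33/4 + (¼)*77)/(-28965) = -33449*1/33238 + (-33/4 + 77/4)*(-1/28965) = -33449/33238 + 11*(-1/28965) = -33449/33238 - 11/28965 = -969215903/962738670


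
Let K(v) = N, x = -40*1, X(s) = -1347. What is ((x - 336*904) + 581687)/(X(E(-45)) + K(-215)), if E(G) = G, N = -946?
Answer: -277903/2293 ≈ -121.20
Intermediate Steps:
x = -40
K(v) = -946
((x - 336*904) + 581687)/(X(E(-45)) + K(-215)) = ((-40 - 336*904) + 581687)/(-1347 - 946) = ((-40 - 303744) + 581687)/(-2293) = (-303784 + 581687)*(-1/2293) = 277903*(-1/2293) = -277903/2293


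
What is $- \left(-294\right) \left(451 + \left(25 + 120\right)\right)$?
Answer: $175224$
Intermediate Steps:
$- \left(-294\right) \left(451 + \left(25 + 120\right)\right) = - \left(-294\right) \left(451 + 145\right) = - \left(-294\right) 596 = \left(-1\right) \left(-175224\right) = 175224$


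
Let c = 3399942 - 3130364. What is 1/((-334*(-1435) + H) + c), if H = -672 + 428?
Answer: 1/748624 ≈ 1.3358e-6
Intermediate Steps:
H = -244
c = 269578
1/((-334*(-1435) + H) + c) = 1/((-334*(-1435) - 244) + 269578) = 1/((479290 - 244) + 269578) = 1/(479046 + 269578) = 1/748624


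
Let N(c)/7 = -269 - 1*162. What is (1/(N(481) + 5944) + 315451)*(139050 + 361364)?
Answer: 462044795582292/2927 ≈ 1.5786e+11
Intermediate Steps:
N(c) = -3017 (N(c) = 7*(-269 - 1*162) = 7*(-269 - 162) = 7*(-431) = -3017)
(1/(N(481) + 5944) + 315451)*(139050 + 361364) = (1/(-3017 + 5944) + 315451)*(139050 + 361364) = (1/2927 + 315451)*500414 = (923325078/2927)*500414 = 462044795582292/2927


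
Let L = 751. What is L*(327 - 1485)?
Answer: -869658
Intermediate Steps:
L*(327 - 1485) = 751*(327 - 1485) = 751*(-1158) = -869658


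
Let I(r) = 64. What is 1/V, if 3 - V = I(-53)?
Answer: -1/61 ≈ -0.016393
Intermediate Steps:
V = -61 (V = 3 - 1*64 = 3 - 64 = -61)
1/V = 1/(-61) = -1/61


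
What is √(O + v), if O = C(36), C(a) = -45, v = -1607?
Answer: 2*I*√413 ≈ 40.645*I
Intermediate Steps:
O = -45
√(O + v) = √(-45 - 1607) = √(-1652) = 2*I*√413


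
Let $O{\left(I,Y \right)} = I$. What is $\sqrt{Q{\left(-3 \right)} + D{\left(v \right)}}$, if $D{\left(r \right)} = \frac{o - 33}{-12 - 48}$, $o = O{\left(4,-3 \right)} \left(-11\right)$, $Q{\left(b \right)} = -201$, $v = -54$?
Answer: $\frac{i \sqrt{179745}}{30} \approx 14.132 i$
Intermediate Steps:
$o = -44$ ($o = 4 \left(-11\right) = -44$)
$D{\left(r \right)} = \frac{77}{60}$ ($D{\left(r \right)} = \frac{-44 - 33}{-12 - 48} = - \frac{77}{-60} = \left(-77\right) \left(- \frac{1}{60}\right) = \frac{77}{60}$)
$\sqrt{Q{\left(-3 \right)} + D{\left(v \right)}} = \sqrt{-201 + \frac{77}{60}} = \sqrt{- \frac{11983}{60}} = \frac{i \sqrt{179745}}{30}$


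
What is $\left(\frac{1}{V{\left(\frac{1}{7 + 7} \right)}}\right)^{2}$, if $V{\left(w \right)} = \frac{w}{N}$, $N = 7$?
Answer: $9604$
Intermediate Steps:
$V{\left(w \right)} = \frac{w}{7}$
$\left(\frac{1}{V{\left(\frac{1}{7 + 7} \right)}}\right)^{2} = \left(\frac{1}{\frac{1}{7} \frac{1}{7 + 7}}\right)^{2} = \left(\frac{1}{\frac{1}{7} \cdot \frac{1}{14}}\right)^{2} = \left(\frac{1}{\frac{1}{98}}\right)^{2} = 98^{2} = 9604$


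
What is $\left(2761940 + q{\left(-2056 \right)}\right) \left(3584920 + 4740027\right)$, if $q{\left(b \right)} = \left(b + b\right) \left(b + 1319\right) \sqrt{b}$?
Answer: $22993004117180 + 50458236362336 i \sqrt{514} \approx 2.2993 \cdot 10^{13} + 1.144 \cdot 10^{15} i$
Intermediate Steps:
$q{\left(b \right)} = 2 b^{\frac{3}{2}} \left(1319 + b\right)$ ($q{\left(b \right)} = 2 b \left(1319 + b\right) \sqrt{b} = 2 b^{\frac{3}{2}} \left(1319 + b\right)$)
$\left(2761940 + q{\left(-2056 \right)}\right) \left(3584920 + 4740027\right) = \left(2761940 + 2 \left(-2056\right)^{\frac{3}{2}} \left(1319 - 2056\right)\right) \left(3584920 + 4740027\right) = \left(2761940 + 2 \left(- 4112 i \sqrt{514}\right) \left(-737\right)\right) 8324947 = \left(2761940 + 6061088 i \sqrt{514}\right) 8324947 = 22993004117180 + 50458236362336 i \sqrt{514}$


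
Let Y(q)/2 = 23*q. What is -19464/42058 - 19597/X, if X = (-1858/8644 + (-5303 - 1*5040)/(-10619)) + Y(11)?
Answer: -19140049963949330/489089712543787 ≈ -39.134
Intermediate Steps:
Y(q) = 46*q (Y(q) = 2*(23*q) = 46*q)
X = 23257868303/45895318 (X = (-1858/8644 + (-5303 - 1*5040)/(-10619)) + 46*11 = (-1858*1/8644 + (-5303 - 5040)*(-1/10619)) + 506 = (-929/4322 - 10343*(-1/10619)) + 506 = (-929/4322 + 10343/10619) + 506 = 34837395/45895318 + 506 = 23257868303/45895318 ≈ 506.76)
-19464/42058 - 19597/X = -19464/42058 - 19597/23257868303/45895318 = -19464*1/42058 - 19597*45895318/23257868303 = -9732/21029 - 899410546846/23257868303 = -19140049963949330/489089712543787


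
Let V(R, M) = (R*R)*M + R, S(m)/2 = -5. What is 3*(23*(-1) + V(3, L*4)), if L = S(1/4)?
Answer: -1140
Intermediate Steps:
S(m) = -10 (S(m) = 2*(-5) = -10)
L = -10
V(R, M) = R + M*R**2 (V(R, M) = R**2*M + R = M*R**2 + R = R + M*R**2)
3*(23*(-1) + V(3, L*4)) = 3*(23*(-1) + 3*(1 - 10*4*3)) = 3*(-23 + 3*(1 - 40*3)) = 3*(-23 + 3*(1 - 120)) = 3*(-23 + 3*(-119)) = 3*(-23 - 357) = 3*(-380) = -1140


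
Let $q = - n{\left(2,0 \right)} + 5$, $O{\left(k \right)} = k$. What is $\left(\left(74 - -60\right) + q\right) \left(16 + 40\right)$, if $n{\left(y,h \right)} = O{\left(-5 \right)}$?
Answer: $8064$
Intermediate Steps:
$n{\left(y,h \right)} = -5$
$q = 10$ ($q = \left(-1\right) \left(-5\right) + 5 = 5 + 5 = 10$)
$\left(\left(74 - -60\right) + q\right) \left(16 + 40\right) = \left(\left(74 - -60\right) + 10\right) \left(16 + 40\right) = \left(\left(74 + 60\right) + 10\right) 56 = \left(134 + 10\right) 56 = 144 \cdot 56 = 8064$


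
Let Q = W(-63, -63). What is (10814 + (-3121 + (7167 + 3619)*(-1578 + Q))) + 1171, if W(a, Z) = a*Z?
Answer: 25798190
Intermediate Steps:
W(a, Z) = Z*a
Q = 3969 (Q = -63*(-63) = 3969)
(10814 + (-3121 + (7167 + 3619)*(-1578 + Q))) + 1171 = (10814 + (-3121 + (7167 + 3619)*(-1578 + 3969))) + 1171 = (10814 + (-3121 + 10786*2391)) + 1171 = (10814 + (-3121 + 25789326)) + 1171 = (10814 + 25786205) + 1171 = 25797019 + 1171 = 25798190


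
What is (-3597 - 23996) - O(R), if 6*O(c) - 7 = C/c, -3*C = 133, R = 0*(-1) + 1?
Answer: -248281/9 ≈ -27587.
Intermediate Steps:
R = 1 (R = 0 + 1 = 1)
C = -133/3 (C = -⅓*133 = -133/3 ≈ -44.333)
O(c) = 7/6 - 133/(18*c) (O(c) = 7/6 + (-133/(3*c))/6 = 7/6 - 133/(18*c))
(-3597 - 23996) - O(R) = (-3597 - 23996) - 7*(-19 + 3*1)/(18*1) = -27593 - 7*(-19 + 3)/18 = -27593 - 7*(-16)/18 = -27593 - 1*(-56/9) = -27593 + 56/9 = -248281/9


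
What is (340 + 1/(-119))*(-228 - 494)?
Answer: -29211398/119 ≈ -2.4547e+5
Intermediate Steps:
(340 + 1/(-119))*(-228 - 494) = (340 - 1/119)*(-722) = (40459/119)*(-722) = -29211398/119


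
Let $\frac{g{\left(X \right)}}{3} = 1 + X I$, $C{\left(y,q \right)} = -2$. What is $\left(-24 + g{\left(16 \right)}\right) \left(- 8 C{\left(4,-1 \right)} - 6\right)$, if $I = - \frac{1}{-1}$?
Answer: $270$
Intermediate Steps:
$I = 1$ ($I = \left(-1\right) \left(-1\right) = 1$)
$g{\left(X \right)} = 3 + 3 X$ ($g{\left(X \right)} = 3 \left(1 + X 1\right) = 3 \left(1 + X\right) = 3 + 3 X$)
$\left(-24 + g{\left(16 \right)}\right) \left(- 8 C{\left(4,-1 \right)} - 6\right) = \left(-24 + \left(3 + 3 \cdot 16\right)\right) \left(\left(-8\right) \left(-2\right) - 6\right) = \left(-24 + \left(3 + 48\right)\right) \left(16 - 6\right) = \left(-24 + 51\right) 10 = 27 \cdot 10 = 270$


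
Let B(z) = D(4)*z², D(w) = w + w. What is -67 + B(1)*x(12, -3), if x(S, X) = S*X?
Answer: -355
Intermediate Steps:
D(w) = 2*w
B(z) = 8*z² (B(z) = (2*4)*z² = 8*z²)
-67 + B(1)*x(12, -3) = -67 + (8*1²)*(12*(-3)) = -67 + (8*1)*(-36) = -67 + 8*(-36) = -67 - 288 = -355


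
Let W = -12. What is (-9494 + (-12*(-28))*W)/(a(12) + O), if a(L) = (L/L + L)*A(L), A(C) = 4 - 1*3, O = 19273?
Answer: -6763/9643 ≈ -0.70134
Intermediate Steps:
A(C) = 1 (A(C) = 4 - 3 = 1)
a(L) = 1 + L (a(L) = (L/L + L)*1 = (1 + L)*1 = 1 + L)
(-9494 + (-12*(-28))*W)/(a(12) + O) = (-9494 - 12*(-28)*(-12))/((1 + 12) + 19273) = (-9494 + 336*(-12))/(13 + 19273) = (-9494 - 4032)/19286 = -13526*1/19286 = -6763/9643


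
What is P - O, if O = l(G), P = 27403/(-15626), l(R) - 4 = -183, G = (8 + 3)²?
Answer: 2769651/15626 ≈ 177.25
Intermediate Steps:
G = 121 (G = 11² = 121)
l(R) = -179 (l(R) = 4 - 183 = -179)
P = -27403/15626 (P = 27403*(-1/15626) = -27403/15626 ≈ -1.7537)
O = -179
P - O = -27403/15626 - 1*(-179) = -27403/15626 + 179 = 2769651/15626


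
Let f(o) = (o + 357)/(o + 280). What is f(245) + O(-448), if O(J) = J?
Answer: -33514/75 ≈ -446.85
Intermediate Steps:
f(o) = (357 + o)/(280 + o)
f(245) + O(-448) = (357 + 245)/(280 + 245) - 448 = 602/525 - 448 = (1/525)*602 - 448 = 86/75 - 448 = -33514/75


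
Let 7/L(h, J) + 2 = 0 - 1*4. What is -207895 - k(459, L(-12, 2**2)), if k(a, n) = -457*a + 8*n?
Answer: 5632/3 ≈ 1877.3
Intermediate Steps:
L(h, J) = -7/6 (L(h, J) = 7/(-2 + (0 - 1*4)) = 7/(-2 + (0 - 4)) = 7/(-2 - 4) = 7/(-6) = 7*(-1/6) = -7/6)
-207895 - k(459, L(-12, 2**2)) = -207895 - (-457*459 + 8*(-7/6)) = -207895 - (-209763 - 28/3) = -207895 - 1*(-629317/3) = -207895 + 629317/3 = 5632/3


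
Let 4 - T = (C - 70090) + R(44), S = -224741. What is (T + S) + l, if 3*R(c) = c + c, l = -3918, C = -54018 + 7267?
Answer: -335530/3 ≈ -1.1184e+5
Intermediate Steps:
C = -46751
R(c) = 2*c/3 (R(c) = (c + c)/3 = (2*c)/3 = 2*c/3)
T = 350447/3 (T = 4 - ((-46751 - 70090) + (2/3)*44) = 4 - (-116841 + 88/3) = 4 - 1*(-350435/3) = 4 + 350435/3 = 350447/3 ≈ 1.1682e+5)
(T + S) + l = (350447/3 - 224741) - 3918 = -323776/3 - 3918 = -335530/3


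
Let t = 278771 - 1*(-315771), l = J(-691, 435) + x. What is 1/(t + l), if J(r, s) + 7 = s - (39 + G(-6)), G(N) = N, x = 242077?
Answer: 1/837014 ≈ 1.1947e-6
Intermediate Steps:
J(r, s) = -40 + s (J(r, s) = -7 + (s - (39 - 6)) = -7 + (s - 1*33) = -7 + (s - 33) = -7 + (-33 + s) = -40 + s)
l = 242472 (l = (-40 + 435) + 242077 = 395 + 242077 = 242472)
t = 594542 (t = 278771 + 315771 = 594542)
1/(t + l) = 1/(594542 + 242472) = 1/837014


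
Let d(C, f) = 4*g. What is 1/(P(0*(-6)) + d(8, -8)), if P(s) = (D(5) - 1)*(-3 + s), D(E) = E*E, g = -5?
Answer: -1/92 ≈ -0.010870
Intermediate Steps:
D(E) = E²
d(C, f) = -20 (d(C, f) = 4*(-5) = -20)
P(s) = -72 + 24*s (P(s) = (5² - 1)*(-3 + s) = (25 - 1)*(-3 + s) = 24*(-3 + s) = -72 + 24*s)
1/(P(0*(-6)) + d(8, -8)) = 1/((-72 + 24*(0*(-6))) - 20) = 1/((-72 + 24*0) - 20) = 1/((-72 + 0) - 20) = 1/(-72 - 20) = 1/(-92) = -1/92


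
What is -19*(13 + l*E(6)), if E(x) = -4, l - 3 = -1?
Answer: -95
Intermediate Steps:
l = 2 (l = 3 - 1 = 2)
-19*(13 + l*E(6)) = -19*(13 + 2*(-4)) = -19*(13 - 8) = -19*5 = -95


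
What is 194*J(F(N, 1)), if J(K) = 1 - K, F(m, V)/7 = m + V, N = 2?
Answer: -3880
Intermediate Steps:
F(m, V) = 7*V + 7*m (F(m, V) = 7*(m + V) = 7*(V + m) = 7*V + 7*m)
194*J(F(N, 1)) = 194*(1 - (7*1 + 7*2)) = 194*(1 - (7 + 14)) = 194*(1 - 1*21) = 194*(1 - 21) = 194*(-20) = -3880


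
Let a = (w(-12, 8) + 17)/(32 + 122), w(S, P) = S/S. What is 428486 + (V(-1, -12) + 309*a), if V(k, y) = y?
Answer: 32995279/77 ≈ 4.2851e+5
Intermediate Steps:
w(S, P) = 1
a = 9/77 (a = (1 + 17)/(32 + 122) = 18/154 = 18*(1/154) = 9/77 ≈ 0.11688)
428486 + (V(-1, -12) + 309*a) = 428486 + (-12 + 309*(9/77)) = 428486 + (-12 + 2781/77) = 428486 + 1857/77 = 32995279/77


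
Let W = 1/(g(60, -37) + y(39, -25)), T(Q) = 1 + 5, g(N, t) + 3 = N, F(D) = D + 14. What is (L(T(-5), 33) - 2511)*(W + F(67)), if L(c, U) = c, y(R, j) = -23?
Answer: -6901275/34 ≈ -2.0298e+5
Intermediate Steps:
F(D) = 14 + D
g(N, t) = -3 + N
T(Q) = 6
W = 1/34 (W = 1/((-3 + 60) - 23) = 1/(57 - 23) = 1/34 ≈ 0.029412)
(L(T(-5), 33) - 2511)*(W + F(67)) = (6 - 2511)*(1/34 + (14 + 67)) = -2505*(1/34 + 81) = -2505*2755/34 = -6901275/34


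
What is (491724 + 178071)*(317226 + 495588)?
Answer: 544418753130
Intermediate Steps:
(491724 + 178071)*(317226 + 495588) = 669795*812814 = 544418753130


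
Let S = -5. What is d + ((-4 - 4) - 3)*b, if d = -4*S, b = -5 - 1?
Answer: 86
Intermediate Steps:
b = -6
d = 20 (d = -4*(-5) = 20)
d + ((-4 - 4) - 3)*b = 20 + ((-4 - 4) - 3)*(-6) = 20 + (-8 - 3)*(-6) = 20 - 11*(-6) = 20 + 66 = 86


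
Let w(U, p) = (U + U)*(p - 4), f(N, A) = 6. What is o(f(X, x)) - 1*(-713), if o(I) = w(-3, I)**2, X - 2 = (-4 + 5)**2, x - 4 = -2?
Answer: 857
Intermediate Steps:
x = 2 (x = 4 - 2 = 2)
X = 3 (X = 2 + (-4 + 5)**2 = 2 + 1**2 = 2 + 1 = 3)
w(U, p) = 2*U*(-4 + p) (w(U, p) = (2*U)*(-4 + p) = 2*U*(-4 + p))
o(I) = (24 - 6*I)**2 (o(I) = (2*(-3)*(-4 + I))**2 = (24 - 6*I)**2)
o(f(X, x)) - 1*(-713) = 36*(-4 + 6)**2 - 1*(-713) = 36*2**2 + 713 = 36*4 + 713 = 144 + 713 = 857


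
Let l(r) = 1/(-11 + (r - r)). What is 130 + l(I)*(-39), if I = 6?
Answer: 1469/11 ≈ 133.55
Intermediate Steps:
l(r) = -1/11 (l(r) = 1/(-11 + 0) = 1/(-11) = -1/11)
130 + l(I)*(-39) = 130 - 1/11*(-39) = 130 + 39/11 = 1469/11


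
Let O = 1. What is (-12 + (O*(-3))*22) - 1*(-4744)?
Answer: 4666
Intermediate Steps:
(-12 + (O*(-3))*22) - 1*(-4744) = (-12 + (1*(-3))*22) - 1*(-4744) = (-12 - 3*22) + 4744 = (-12 - 66) + 4744 = -78 + 4744 = 4666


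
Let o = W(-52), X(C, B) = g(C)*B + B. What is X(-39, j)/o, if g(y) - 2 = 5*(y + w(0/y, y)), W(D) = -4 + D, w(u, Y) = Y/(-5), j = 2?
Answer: 153/28 ≈ 5.4643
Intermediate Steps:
w(u, Y) = -Y/5 (w(u, Y) = Y*(-⅕) = -Y/5)
g(y) = 2 + 4*y (g(y) = 2 + 5*(y - y/5) = 2 + 5*(4*y/5) = 2 + 4*y)
X(C, B) = B + B*(2 + 4*C) (X(C, B) = (2 + 4*C)*B + B = B*(2 + 4*C) + B = B + B*(2 + 4*C))
o = -56 (o = -4 - 52 = -56)
X(-39, j)/o = (2*(3 + 4*(-39)))/(-56) = (2*(3 - 156))*(-1/56) = (2*(-153))*(-1/56) = -306*(-1/56) = 153/28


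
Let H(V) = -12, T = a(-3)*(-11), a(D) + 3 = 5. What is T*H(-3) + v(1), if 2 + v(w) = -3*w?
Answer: 259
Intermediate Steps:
a(D) = 2 (a(D) = -3 + 5 = 2)
v(w) = -2 - 3*w
T = -22 (T = 2*(-11) = -22)
T*H(-3) + v(1) = -22*(-12) + (-2 - 3*1) = 264 + (-2 - 3) = 264 - 5 = 259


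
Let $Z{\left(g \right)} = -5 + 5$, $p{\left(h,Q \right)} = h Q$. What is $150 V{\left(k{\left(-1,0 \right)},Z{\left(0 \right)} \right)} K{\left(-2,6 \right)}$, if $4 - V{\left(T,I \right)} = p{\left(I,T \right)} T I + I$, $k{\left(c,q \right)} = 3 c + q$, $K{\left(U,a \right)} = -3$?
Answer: $-1800$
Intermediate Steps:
$p{\left(h,Q \right)} = Q h$
$k{\left(c,q \right)} = q + 3 c$
$Z{\left(g \right)} = 0$
$V{\left(T,I \right)} = 4 - I - I^{2} T^{2}$ ($V{\left(T,I \right)} = 4 - \left(T I T I + I\right) = 4 - \left(I T T I + I\right) = 4 - \left(I T^{2} I + I\right) = 4 - \left(I^{2} T^{2} + I\right) = 4 - \left(I + I^{2} T^{2}\right) = 4 - I - I^{2} T^{2}$)
$150 V{\left(k{\left(-1,0 \right)},Z{\left(0 \right)} \right)} K{\left(-2,6 \right)} = 150 \left(4 - 0 - 0^{2} \left(0 + 3 \left(-1\right)\right)^{2}\right) \left(-3\right) = 150 \left(4 + 0 - 0 \left(0 - 3\right)^{2}\right) \left(-3\right) = 150 \left(4 + 0 - 0 \left(-3\right)^{2}\right) \left(-3\right) = 150 \left(4 + 0 - 0 \cdot 9\right) \left(-3\right) = 150 \left(4 + 0 + 0\right) \left(-3\right) = 150 \cdot 4 \left(-3\right) = 150 \left(-12\right) = -1800$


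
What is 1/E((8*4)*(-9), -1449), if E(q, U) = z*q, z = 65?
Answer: -1/18720 ≈ -5.3419e-5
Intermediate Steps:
E(q, U) = 65*q
1/E((8*4)*(-9), -1449) = 1/(65*((8*4)*(-9))) = 1/(65*(32*(-9))) = 1/(65*(-288)) = 1/(-18720) = -1/18720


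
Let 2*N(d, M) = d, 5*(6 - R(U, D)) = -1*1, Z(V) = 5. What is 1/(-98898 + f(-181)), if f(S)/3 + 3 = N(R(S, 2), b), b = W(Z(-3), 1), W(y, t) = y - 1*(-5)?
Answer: -10/988977 ≈ -1.0111e-5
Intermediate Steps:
R(U, D) = 31/5 (R(U, D) = 6 - (-1)/5 = 6 - ⅕*(-1) = 6 + ⅕ = 31/5)
W(y, t) = 5 + y (W(y, t) = y + 5 = 5 + y)
b = 10 (b = 5 + 5 = 10)
N(d, M) = d/2
f(S) = 3/10 (f(S) = -9 + 3*((½)*(31/5)) = -9 + 3*(31/10) = -9 + 93/10 = 3/10)
1/(-98898 + f(-181)) = 1/(-98898 + 3/10) = 1/(-988977/10) = -10/988977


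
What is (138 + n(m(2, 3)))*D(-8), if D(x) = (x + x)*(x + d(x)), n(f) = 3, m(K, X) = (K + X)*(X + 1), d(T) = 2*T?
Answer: 54144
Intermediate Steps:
m(K, X) = (1 + X)*(K + X) (m(K, X) = (K + X)*(1 + X) = (1 + X)*(K + X))
D(x) = 6*x² (D(x) = (x + x)*(x + 2*x) = (2*x)*(3*x) = 6*x²)
(138 + n(m(2, 3)))*D(-8) = (138 + 3)*(6*(-8)²) = 141*(6*64) = 141*384 = 54144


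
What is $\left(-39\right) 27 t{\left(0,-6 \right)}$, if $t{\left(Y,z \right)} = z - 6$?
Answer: $12636$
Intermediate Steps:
$t{\left(Y,z \right)} = -6 + z$ ($t{\left(Y,z \right)} = z - 6 = -6 + z$)
$\left(-39\right) 27 t{\left(0,-6 \right)} = \left(-39\right) 27 \left(-6 - 6\right) = \left(-1053\right) \left(-12\right) = 12636$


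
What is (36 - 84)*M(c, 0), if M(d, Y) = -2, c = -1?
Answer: 96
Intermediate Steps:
(36 - 84)*M(c, 0) = (36 - 84)*(-2) = -48*(-2) = 96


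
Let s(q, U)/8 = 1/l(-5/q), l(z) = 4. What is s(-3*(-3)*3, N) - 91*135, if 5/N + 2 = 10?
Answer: -12283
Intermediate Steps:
N = 5/8 (N = 5/(-2 + 10) = 5/8 ≈ 0.62500)
s(q, U) = 2 (s(q, U) = 8/4 = 8*(¼) = 2)
s(-3*(-3)*3, N) - 91*135 = 2 - 91*135 = 2 - 12285 = -12283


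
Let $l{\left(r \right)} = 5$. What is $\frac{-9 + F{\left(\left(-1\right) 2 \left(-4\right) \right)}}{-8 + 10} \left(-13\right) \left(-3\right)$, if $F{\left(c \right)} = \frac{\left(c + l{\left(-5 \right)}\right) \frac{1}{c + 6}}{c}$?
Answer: $- \frac{38805}{224} \approx -173.24$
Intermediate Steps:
$F{\left(c \right)} = \frac{5 + c}{c \left(6 + c\right)}$ ($F{\left(c \right)} = \frac{\left(c + 5\right) \frac{1}{c + 6}}{c} = \frac{\left(5 + c\right) \frac{1}{6 + c}}{c} = \frac{\frac{1}{6 + c} \left(5 + c\right)}{c} = \frac{5 + c}{c \left(6 + c\right)}$)
$\frac{-9 + F{\left(\left(-1\right) 2 \left(-4\right) \right)}}{-8 + 10} \left(-13\right) \left(-3\right) = \frac{-9 + \frac{5 + \left(-1\right) 2 \left(-4\right)}{\left(-1\right) 2 \left(-4\right) \left(6 + \left(-1\right) 2 \left(-4\right)\right)}}{-8 + 10} \left(-13\right) \left(-3\right) = \frac{-9 + \frac{5 - -8}{\left(-2\right) \left(-4\right) \left(6 - -8\right)}}{2} \left(-13\right) \left(-3\right) = \left(-9 + \frac{5 + 8}{8 \left(6 + 8\right)}\right) \frac{1}{2} \left(-13\right) \left(-3\right) = \left(-9 + \frac{1}{8} \cdot \frac{1}{14} \cdot 13\right) \frac{1}{2} \left(-13\right) \left(-3\right) = \left(-9 + \frac{13}{112}\right) \frac{1}{2} \left(-13\right) \left(-3\right) = \left(- \frac{995}{112}\right) \frac{1}{2} \left(-13\right) \left(-3\right) = \left(- \frac{995}{224}\right) \left(-13\right) \left(-3\right) = \frac{12935}{224} \left(-3\right) = - \frac{38805}{224}$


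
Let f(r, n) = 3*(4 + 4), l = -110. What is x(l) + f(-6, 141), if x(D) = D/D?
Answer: 25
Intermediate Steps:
x(D) = 1
f(r, n) = 24 (f(r, n) = 3*8 = 24)
x(l) + f(-6, 141) = 1 + 24 = 25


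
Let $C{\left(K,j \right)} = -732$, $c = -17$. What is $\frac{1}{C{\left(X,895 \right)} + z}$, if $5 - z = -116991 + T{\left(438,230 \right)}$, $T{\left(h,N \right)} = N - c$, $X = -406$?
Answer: $\frac{1}{116017} \approx 8.6194 \cdot 10^{-6}$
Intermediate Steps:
$T{\left(h,N \right)} = 17 + N$ ($T{\left(h,N \right)} = N - -17 = N + 17 = 17 + N$)
$z = 116749$ ($z = 5 - \left(-116991 + \left(17 + 230\right)\right) = 5 - \left(-116991 + 247\right) = 5 - -116744 = 5 + 116744 = 116749$)
$\frac{1}{C{\left(X,895 \right)} + z} = \frac{1}{-732 + 116749} = \frac{1}{116017}$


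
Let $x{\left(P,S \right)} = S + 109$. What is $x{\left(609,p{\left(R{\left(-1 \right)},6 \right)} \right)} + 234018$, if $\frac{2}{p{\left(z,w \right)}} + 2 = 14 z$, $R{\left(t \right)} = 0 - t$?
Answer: $\frac{1404763}{6} \approx 2.3413 \cdot 10^{5}$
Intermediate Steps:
$R{\left(t \right)} = - t$
$p{\left(z,w \right)} = \frac{2}{-2 + 14 z}$
$x{\left(P,S \right)} = 109 + S$
$x{\left(609,p{\left(R{\left(-1 \right)},6 \right)} \right)} + 234018 = \left(109 + \frac{1}{-1 + 7 \left(\left(-1\right) \left(-1\right)\right)}\right) + 234018 = \left(109 + \frac{1}{-1 + 7 \cdot 1}\right) + 234018 = \left(109 + \frac{1}{-1 + 7}\right) + 234018 = \left(109 + \frac{1}{6}\right) + 234018 = \frac{655}{6} + 234018 = \frac{1404763}{6}$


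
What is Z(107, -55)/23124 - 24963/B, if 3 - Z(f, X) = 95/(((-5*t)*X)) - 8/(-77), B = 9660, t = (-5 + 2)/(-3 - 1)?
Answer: -793678717/307144530 ≈ -2.5841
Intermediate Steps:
t = ¾ (t = -3/(-4) = -3*(-¼) = ¾ ≈ 0.75000)
Z(f, X) = 223/77 + 76/(3*X) (Z(f, X) = 3 - (95/(((-5*¾)*X)) - 8/(-77)) = 3 - (95/((-15*X/4)) - 8*(-1/77)) = 3 - (95*(-4/(15*X)) + 8/77) = 3 - (-76/(3*X) + 8/77) = 3 - (8/77 - 76/(3*X)) = 3 + (-8/77 + 76/(3*X)) = 223/77 + 76/(3*X))
Z(107, -55)/23124 - 24963/B = ((1/231)*(5852 + 669*(-55))/(-55))/23124 - 24963/9660 = ((1/231)*(-1/55)*(5852 - 36795))*(1/23124) - 24963*1/9660 = ((1/231)*(-1/55)*(-30943))*(1/23124) - 8321/3220 = (2813/1155)*(1/23124) - 8321/3220 = 2813/26708220 - 8321/3220 = -793678717/307144530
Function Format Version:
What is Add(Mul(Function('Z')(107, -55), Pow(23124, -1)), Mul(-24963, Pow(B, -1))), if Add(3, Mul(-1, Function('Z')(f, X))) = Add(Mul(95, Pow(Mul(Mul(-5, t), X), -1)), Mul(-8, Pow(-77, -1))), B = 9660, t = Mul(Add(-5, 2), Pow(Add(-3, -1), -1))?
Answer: Rational(-793678717, 307144530) ≈ -2.5841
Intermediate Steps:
t = Rational(3, 4) (t = Mul(-3, Pow(-4, -1)) = Mul(-3, Rational(-1, 4)) = Rational(3, 4) ≈ 0.75000)
Function('Z')(f, X) = Add(Rational(223, 77), Mul(Rational(76, 3), Pow(X, -1))) (Function('Z')(f, X) = Add(3, Mul(-1, Add(Mul(95, Pow(Mul(Mul(-5, Rational(3, 4)), X), -1)), Mul(-8, Pow(-77, -1))))) = Add(3, Mul(-1, Add(Mul(95, Pow(Mul(Rational(-15, 4), X), -1)), Mul(-8, Rational(-1, 77))))) = Add(3, Mul(-1, Add(Mul(95, Mul(Rational(-4, 15), Pow(X, -1))), Rational(8, 77)))) = Add(3, Mul(-1, Add(Mul(Rational(-76, 3), Pow(X, -1)), Rational(8, 77)))) = Add(3, Mul(-1, Add(Rational(8, 77), Mul(Rational(-76, 3), Pow(X, -1))))) = Add(3, Add(Rational(-8, 77), Mul(Rational(76, 3), Pow(X, -1)))) = Add(Rational(223, 77), Mul(Rational(76, 3), Pow(X, -1))))
Add(Mul(Function('Z')(107, -55), Pow(23124, -1)), Mul(-24963, Pow(B, -1))) = Add(Mul(Mul(Rational(1, 231), Pow(-55, -1), Add(5852, Mul(669, -55))), Pow(23124, -1)), Mul(-24963, Pow(9660, -1))) = Add(Mul(Mul(Rational(1, 231), Rational(-1, 55), Add(5852, -36795)), Rational(1, 23124)), Mul(-24963, Rational(1, 9660))) = Add(Mul(Mul(Rational(1, 231), Rational(-1, 55), -30943), Rational(1, 23124)), Rational(-8321, 3220)) = Add(Mul(Rational(2813, 1155), Rational(1, 23124)), Rational(-8321, 3220)) = Add(Rational(2813, 26708220), Rational(-8321, 3220)) = Rational(-793678717, 307144530)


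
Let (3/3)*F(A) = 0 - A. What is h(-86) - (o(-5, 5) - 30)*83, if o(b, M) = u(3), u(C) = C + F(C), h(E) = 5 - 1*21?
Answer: 2474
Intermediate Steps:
F(A) = -A (F(A) = 0 - A = -A)
h(E) = -16 (h(E) = 5 - 21 = -16)
u(C) = 0 (u(C) = C - C = 0)
o(b, M) = 0
h(-86) - (o(-5, 5) - 30)*83 = -16 - (0 - 30)*83 = -16 - (-30)*83 = -16 - 1*(-2490) = -16 + 2490 = 2474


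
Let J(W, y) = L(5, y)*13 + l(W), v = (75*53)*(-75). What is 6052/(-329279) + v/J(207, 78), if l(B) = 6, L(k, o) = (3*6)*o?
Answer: -32758933097/2003991994 ≈ -16.347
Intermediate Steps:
L(k, o) = 18*o
v = -298125 (v = 3975*(-75) = -298125)
J(W, y) = 6 + 234*y (J(W, y) = (18*y)*13 + 6 = 234*y + 6 = 6 + 234*y)
6052/(-329279) + v/J(207, 78) = 6052/(-329279) - 298125/(6 + 234*78) = 6052*(-1/329279) - 298125/(6 + 18252) = -6052/329279 - 298125/18258 = -6052/329279 - 298125*1/18258 = -6052/329279 - 99375/6086 = -32758933097/2003991994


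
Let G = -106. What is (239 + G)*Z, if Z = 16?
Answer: 2128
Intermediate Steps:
(239 + G)*Z = (239 - 106)*16 = 133*16 = 2128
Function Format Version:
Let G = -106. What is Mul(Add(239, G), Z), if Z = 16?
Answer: 2128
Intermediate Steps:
Mul(Add(239, G), Z) = Mul(Add(239, -106), 16) = Mul(133, 16) = 2128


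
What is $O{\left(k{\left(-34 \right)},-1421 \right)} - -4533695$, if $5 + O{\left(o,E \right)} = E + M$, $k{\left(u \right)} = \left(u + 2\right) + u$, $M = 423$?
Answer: $4532692$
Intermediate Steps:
$k{\left(u \right)} = 2 + 2 u$ ($k{\left(u \right)} = \left(2 + u\right) + u = 2 + 2 u$)
$O{\left(o,E \right)} = 418 + E$ ($O{\left(o,E \right)} = -5 + \left(E + 423\right) = -5 + \left(423 + E\right) = 418 + E$)
$O{\left(k{\left(-34 \right)},-1421 \right)} - -4533695 = \left(418 - 1421\right) - -4533695 = -1003 + 4533695 = 4532692$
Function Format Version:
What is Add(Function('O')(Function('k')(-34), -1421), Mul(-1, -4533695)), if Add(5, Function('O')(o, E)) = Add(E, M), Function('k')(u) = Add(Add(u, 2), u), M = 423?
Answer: 4532692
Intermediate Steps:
Function('k')(u) = Add(2, Mul(2, u)) (Function('k')(u) = Add(Add(2, u), u) = Add(2, Mul(2, u)))
Function('O')(o, E) = Add(418, E) (Function('O')(o, E) = Add(-5, Add(E, 423)) = Add(-5, Add(423, E)) = Add(418, E))
Add(Function('O')(Function('k')(-34), -1421), Mul(-1, -4533695)) = Add(Add(418, -1421), Mul(-1, -4533695)) = Add(-1003, 4533695) = 4532692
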